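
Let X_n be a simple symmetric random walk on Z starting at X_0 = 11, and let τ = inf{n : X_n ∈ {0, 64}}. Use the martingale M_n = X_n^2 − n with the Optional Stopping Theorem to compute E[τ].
E[τ] = 583

M_n = X_n^2 − n is a martingale (since E[X_{n+1}^2 | F_n] = X_n^2 + 1). By OST (τ has finite mean in a bounded region), E[M_τ] = E[M_0] = X_0^2 − 0 = 11^2 = 121. Also E[M_τ] = E[X_τ^2] − E[τ]. The walk exits at 0 or 64, with P(hit 64 first) = 11/64, so E[X_τ^2] = 64^2 · 11/64 + 0 = 704. Thus E[τ] = E[X_τ^2] − E[M_τ] = 704 − 121 = 583 = 11(64 − 11) = 583.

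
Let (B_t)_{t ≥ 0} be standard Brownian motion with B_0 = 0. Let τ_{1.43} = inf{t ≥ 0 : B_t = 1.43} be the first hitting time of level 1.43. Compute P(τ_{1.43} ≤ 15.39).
P(τ_{1.43} ≤ 15.39) = 2(1 − Φ(1.43/√15.39)) = 2(1 − Φ(0.3645)) ≈ 0.7155

By the reflection principle for standard BM, P(τ_b ≤ t) = 2 · P(B_t ≥ b). Since B_t ~ N(0, t), P(B_t ≥ 1.43) = 1 − Φ(1.43/√t) = 1 − Φ(1.43/√15.39) = 1 − Φ(0.3645) ≈ 0.35774. Doubling: P(τ_{1.43} ≤ 15.39) ≈ 2 · 0.35774 = 0.71548 ≈ 0.7155.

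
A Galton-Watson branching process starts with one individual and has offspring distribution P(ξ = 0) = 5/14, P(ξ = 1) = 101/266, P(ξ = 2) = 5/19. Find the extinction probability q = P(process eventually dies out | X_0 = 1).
q = 1

Mean offspring μ = 0·5/14 + 1·101/266 + 2·5/19 = 241/266 ≤ 1. For μ ≤ 1 with offspring not concentrated at 1, the Galton-Watson process goes extinct almost surely, so q = 1.
(Algebraic check: The pgf is f(s) = 5/14 + 101/266·s + 5/19·s². The extinction probability q is the smallest fixed point of f in [0, 1]. Setting s = f(s):
  5/19·s² + (101/266 − 1)·s + 5/14 = 0
  5/19·s² − (5/14 + 5/19)·s + 5/14 = 0
which factors as (s − 1)·(5/19·s − 5/14) = 0, giving roots s = 1 and s = (5/14)/(5/19) = 19/14. Since 19/14 ≥ 1, the smallest root in [0, 1] is s = 1.)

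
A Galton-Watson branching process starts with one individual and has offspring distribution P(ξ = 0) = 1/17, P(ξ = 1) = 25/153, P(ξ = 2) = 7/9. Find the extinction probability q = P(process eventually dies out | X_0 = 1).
q = 9/119

The pgf is f(s) = 1/17 + 25/153·s + 7/9·s². The extinction probability q is the smallest fixed point of f in [0, 1]. Setting s = f(s):
  7/9·s² + (25/153 − 1)·s + 1/17 = 0
  7/9·s² − (1/17 + 7/9)·s + 1/17 = 0
which factors as (s − 1)·(7/9·s − 1/17) = 0, giving roots s = 1 and s = (1/17)/(7/9) = 9/119.
Mean offspring μ = 25/153 + 2·7/9 = 263/153 > 1 (supercritical), so q < 1. The extinction probability is the smaller root: q = (1/17)/(7/9) = 9/119.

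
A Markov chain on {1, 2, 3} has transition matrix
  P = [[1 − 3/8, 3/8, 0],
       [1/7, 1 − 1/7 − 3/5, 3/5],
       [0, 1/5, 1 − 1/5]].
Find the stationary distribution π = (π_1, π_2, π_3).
π = (2/23, 21/92, 63/92)

This is a birth-death chain on three states, which satisfies detailed balance: π_1 · P_{12} = π_2 · P_{21} and π_2 · P_{23} = π_3 · P_{32}.
From π_1 · 3/8 = π_2 · 1/7: π_2/π_1 = (3/8)/(1/7) = 21/8.
From π_2 · 3/5 = π_3 · 1/5: π_3/π_2 = (3/5)/(1/5) = 3.
Take π_1 proportional to 1; then unnormalized π = (1, 21/8, 63/8). Normalize by dividing by the sum 23/2:
  π = (2/23, 21/92, 63/92).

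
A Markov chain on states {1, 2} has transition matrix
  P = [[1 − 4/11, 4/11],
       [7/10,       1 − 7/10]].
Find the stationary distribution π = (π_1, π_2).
π_1 = 77/117, π_2 = 40/117

Solve πP = π with π_1 + π_2 = 1. From πP = π: π_1 · (1 − 4/11) + π_2 · 7/10 = π_1 ⇒ π_2 · 7/10 = π_1 · 4/11 ⇒ π_2/π_1 = (4/11)/(7/10) = 40/77. Together with π_1 + π_2 = 1:
  π_1 = (7/10)/(4/11 + 7/10) = (7/10)/(117/110) = 77/117,
  π_2 = (4/11)/(4/11 + 7/10) = (4/11)/(117/110) = 40/117.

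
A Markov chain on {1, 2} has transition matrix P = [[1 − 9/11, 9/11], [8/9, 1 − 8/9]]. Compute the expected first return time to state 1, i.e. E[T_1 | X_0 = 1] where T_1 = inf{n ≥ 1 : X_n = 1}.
E[T_1 | X_0 = 1] = 1/π_1 = 169/88

For an irreducible recurrent Markov chain with stationary distribution π, E[T_i | X_0 = i] = 1/π_i (Kac's formula). Here π_1 = (8/9)/(9/11 + 8/9) = (8/9)/(169/99) = 88/169, so E[T_1 | X_0 = 1] = 1/π_1 = (9/11 + 8/9)/(8/9) = (169/99)/(8/9) = 169/88.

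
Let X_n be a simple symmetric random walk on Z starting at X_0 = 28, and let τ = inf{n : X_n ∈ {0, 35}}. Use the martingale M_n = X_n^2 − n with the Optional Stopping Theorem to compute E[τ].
E[τ] = 196

M_n = X_n^2 − n is a martingale (since E[X_{n+1}^2 | F_n] = X_n^2 + 1). By OST (τ has finite mean in a bounded region), E[M_τ] = E[M_0] = X_0^2 − 0 = 28^2 = 784. Also E[M_τ] = E[X_τ^2] − E[τ]. The walk exits at 0 or 35, with P(hit 35 first) = 28/35, so E[X_τ^2] = 35^2 · 28/35 + 0 = 980. Thus E[τ] = E[X_τ^2] − E[M_τ] = 980 − 784 = 196 = 28(35 − 28) = 196.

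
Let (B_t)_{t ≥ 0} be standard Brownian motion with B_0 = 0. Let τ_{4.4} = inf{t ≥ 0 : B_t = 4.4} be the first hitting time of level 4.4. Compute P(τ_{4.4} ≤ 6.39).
P(τ_{4.4} ≤ 6.39) = 2(1 − Φ(4.4/√6.39)) = 2(1 − Φ(1.7406)) ≈ 0.0818

By the reflection principle for standard BM, P(τ_b ≤ t) = 2 · P(B_t ≥ b). Since B_t ~ N(0, t), P(B_t ≥ 4.4) = 1 − Φ(4.4/√t) = 1 − Φ(4.4/√6.39) = 1 − Φ(1.7406) ≈ 0.04088. Doubling: P(τ_{4.4} ≤ 6.39) ≈ 2 · 0.04088 = 0.08176 ≈ 0.0818.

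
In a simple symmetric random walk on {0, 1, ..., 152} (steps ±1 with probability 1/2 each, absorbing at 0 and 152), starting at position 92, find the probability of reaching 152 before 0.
P(hit 152 before 0) = 92/152 = 23/38

Let u_k = P(hit 152 before 0 | start at k). Then u_0 = 0, u_152 = 1, and u_k = u_{k-1}/2 + u_{k+1}/2 for 1 ≤ k ≤ 151. This harmonic recurrence is solved by u_k = k/152, giving u_92 = 92/152 = 23/38.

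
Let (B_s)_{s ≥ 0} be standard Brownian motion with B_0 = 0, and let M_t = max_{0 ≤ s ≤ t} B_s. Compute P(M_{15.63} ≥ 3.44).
P(M_{15.63} ≥ 3.44) = 2·P(B_{15.63} ≥ 3.44) = 2(1 − Φ(3.44/√15.63)) ≈ 0.3842

By the reflection principle for Brownian motion, P(M_t ≥ a) = 2 · P(B_t ≥ a) for a ≥ 0. Since B_t ~ N(0, t), P(B_t ≥ 3.44) = 1 − Φ(3.44/√t) = 1 − Φ(3.44/√15.63) = 1 − Φ(0.8701). So
  P(M_{15.63} ≥ 3.44) = 2(1 − Φ(0.8701)) ≈ 0.3842.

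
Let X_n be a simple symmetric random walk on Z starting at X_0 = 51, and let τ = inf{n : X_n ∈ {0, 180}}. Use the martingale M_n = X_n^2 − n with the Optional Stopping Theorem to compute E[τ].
E[τ] = 6579

M_n = X_n^2 − n is a martingale (since E[X_{n+1}^2 | F_n] = X_n^2 + 1). By OST (τ has finite mean in a bounded region), E[M_τ] = E[M_0] = X_0^2 − 0 = 51^2 = 2601. Also E[M_τ] = E[X_τ^2] − E[τ]. The walk exits at 0 or 180, with P(hit 180 first) = 51/180, so E[X_τ^2] = 180^2 · 51/180 + 0 = 9180. Thus E[τ] = E[X_τ^2] − E[M_τ] = 9180 − 2601 = 6579 = 51(180 − 51) = 6579.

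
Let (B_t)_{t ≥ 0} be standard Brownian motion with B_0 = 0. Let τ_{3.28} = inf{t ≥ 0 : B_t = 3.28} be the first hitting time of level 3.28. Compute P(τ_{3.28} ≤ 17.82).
P(τ_{3.28} ≤ 17.82) = 2(1 − Φ(3.28/√17.82)) = 2(1 − Φ(0.7770)) ≈ 0.4372

By the reflection principle for standard BM, P(τ_b ≤ t) = 2 · P(B_t ≥ b). Since B_t ~ N(0, t), P(B_t ≥ 3.28) = 1 − Φ(3.28/√t) = 1 − Φ(3.28/√17.82) = 1 − Φ(0.7770) ≈ 0.21858. Doubling: P(τ_{3.28} ≤ 17.82) ≈ 2 · 0.21858 = 0.43716 ≈ 0.4372.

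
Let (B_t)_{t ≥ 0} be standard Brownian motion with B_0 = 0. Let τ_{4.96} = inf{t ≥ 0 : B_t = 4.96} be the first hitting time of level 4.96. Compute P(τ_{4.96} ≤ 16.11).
P(τ_{4.96} ≤ 16.11) = 2(1 − Φ(4.96/√16.11)) = 2(1 − Φ(1.2358)) ≈ 0.2165

By the reflection principle for standard BM, P(τ_b ≤ t) = 2 · P(B_t ≥ b). Since B_t ~ N(0, t), P(B_t ≥ 4.96) = 1 − Φ(4.96/√t) = 1 − Φ(4.96/√16.11) = 1 − Φ(1.2358) ≈ 0.10827. Doubling: P(τ_{4.96} ≤ 16.11) ≈ 2 · 0.10827 = 0.21654 ≈ 0.2165.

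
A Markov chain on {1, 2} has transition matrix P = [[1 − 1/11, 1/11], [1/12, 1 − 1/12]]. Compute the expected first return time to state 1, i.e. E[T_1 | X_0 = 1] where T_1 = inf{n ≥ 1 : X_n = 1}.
E[T_1 | X_0 = 1] = 1/π_1 = 23/11

For an irreducible recurrent Markov chain with stationary distribution π, E[T_i | X_0 = i] = 1/π_i (Kac's formula). Here π_1 = (1/12)/(1/11 + 1/12) = (1/12)/(23/132) = 11/23, so E[T_1 | X_0 = 1] = 1/π_1 = (1/11 + 1/12)/(1/12) = (23/132)/(1/12) = 23/11.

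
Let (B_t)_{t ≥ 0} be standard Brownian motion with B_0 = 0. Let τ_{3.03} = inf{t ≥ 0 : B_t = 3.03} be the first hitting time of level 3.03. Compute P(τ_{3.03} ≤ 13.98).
P(τ_{3.03} ≤ 13.98) = 2(1 − Φ(3.03/√13.98)) = 2(1 − Φ(0.8104)) ≈ 0.4177

By the reflection principle for standard BM, P(τ_b ≤ t) = 2 · P(B_t ≥ b). Since B_t ~ N(0, t), P(B_t ≥ 3.03) = 1 − Φ(3.03/√t) = 1 − Φ(3.03/√13.98) = 1 − Φ(0.8104) ≈ 0.20886. Doubling: P(τ_{3.03} ≤ 13.98) ≈ 2 · 0.20886 = 0.41772 ≈ 0.4177.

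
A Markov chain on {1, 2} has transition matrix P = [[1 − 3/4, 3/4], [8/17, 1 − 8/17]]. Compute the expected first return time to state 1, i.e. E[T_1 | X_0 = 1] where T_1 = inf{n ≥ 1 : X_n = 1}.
E[T_1 | X_0 = 1] = 1/π_1 = 83/32

For an irreducible recurrent Markov chain with stationary distribution π, E[T_i | X_0 = i] = 1/π_i (Kac's formula). Here π_1 = (8/17)/(3/4 + 8/17) = (8/17)/(83/68) = 32/83, so E[T_1 | X_0 = 1] = 1/π_1 = (3/4 + 8/17)/(8/17) = (83/68)/(8/17) = 83/32.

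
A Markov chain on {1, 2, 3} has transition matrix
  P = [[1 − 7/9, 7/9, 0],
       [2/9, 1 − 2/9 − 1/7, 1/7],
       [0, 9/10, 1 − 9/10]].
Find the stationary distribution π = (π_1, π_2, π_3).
π = (18/91, 9/13, 10/91)

This is a birth-death chain on three states, which satisfies detailed balance: π_1 · P_{12} = π_2 · P_{21} and π_2 · P_{23} = π_3 · P_{32}.
From π_1 · 7/9 = π_2 · 2/9: π_2/π_1 = (7/9)/(2/9) = 7/2.
From π_2 · 1/7 = π_3 · 9/10: π_3/π_2 = (1/7)/(9/10) = 10/63.
Take π_1 proportional to 1; then unnormalized π = (1, 7/2, 5/9). Normalize by dividing by the sum 91/18:
  π = (18/91, 9/13, 10/91).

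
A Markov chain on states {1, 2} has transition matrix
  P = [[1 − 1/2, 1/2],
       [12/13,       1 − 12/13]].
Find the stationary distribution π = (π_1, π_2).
π_1 = 24/37, π_2 = 13/37

Solve πP = π with π_1 + π_2 = 1. From πP = π: π_1 · (1 − 1/2) + π_2 · 12/13 = π_1 ⇒ π_2 · 12/13 = π_1 · 1/2 ⇒ π_2/π_1 = (1/2)/(12/13) = 13/24. Together with π_1 + π_2 = 1:
  π_1 = (12/13)/(1/2 + 12/13) = (12/13)/(37/26) = 24/37,
  π_2 = (1/2)/(1/2 + 12/13) = (1/2)/(37/26) = 13/37.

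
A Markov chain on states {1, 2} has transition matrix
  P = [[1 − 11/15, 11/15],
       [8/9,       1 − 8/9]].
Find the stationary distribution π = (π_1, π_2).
π_1 = 40/73, π_2 = 33/73

Solve πP = π with π_1 + π_2 = 1. From πP = π: π_1 · (1 − 11/15) + π_2 · 8/9 = π_1 ⇒ π_2 · 8/9 = π_1 · 11/15 ⇒ π_2/π_1 = (11/15)/(8/9) = 33/40. Together with π_1 + π_2 = 1:
  π_1 = (8/9)/(11/15 + 8/9) = (8/9)/(73/45) = 40/73,
  π_2 = (11/15)/(11/15 + 8/9) = (11/15)/(73/45) = 33/73.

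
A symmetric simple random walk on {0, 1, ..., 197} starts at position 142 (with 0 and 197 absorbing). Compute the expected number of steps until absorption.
E[τ | X_0 = 142] = 7810

Let v_k = E[τ | X_0 = k]. Boundary: v_0 = v_197 = 0. Recurrence: v_k = 1 + (v_{k-1} + v_{k+1})/2 for 1 ≤ k ≤ 196. The particular solution to v_k − (v_{k-1} + v_{k+1})/2 = 1 is v_k = −k^2. Adding homogeneous solution A + B k and matching boundaries gives v_k = k (197 − k). Substituting k = 142: v_142 = 142 · 55 = 7810.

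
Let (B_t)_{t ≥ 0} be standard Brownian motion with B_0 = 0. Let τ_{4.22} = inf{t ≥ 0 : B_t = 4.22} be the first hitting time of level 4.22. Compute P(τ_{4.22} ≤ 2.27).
P(τ_{4.22} ≤ 2.27) = 2(1 − Φ(4.22/√2.27)) = 2(1 − Φ(2.8009)) ≈ 0.0051

By the reflection principle for standard BM, P(τ_b ≤ t) = 2 · P(B_t ≥ b). Since B_t ~ N(0, t), P(B_t ≥ 4.22) = 1 − Φ(4.22/√t) = 1 − Φ(4.22/√2.27) = 1 − Φ(2.8009) ≈ 0.00255. Doubling: P(τ_{4.22} ≤ 2.27) ≈ 2 · 0.00255 = 0.00510 ≈ 0.0051.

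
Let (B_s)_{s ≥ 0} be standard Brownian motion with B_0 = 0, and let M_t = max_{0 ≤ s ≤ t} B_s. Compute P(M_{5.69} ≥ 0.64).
P(M_{5.69} ≥ 0.64) = 2·P(B_{5.69} ≥ 0.64) = 2(1 − Φ(0.64/√5.69)) ≈ 0.7885

By the reflection principle for Brownian motion, P(M_t ≥ a) = 2 · P(B_t ≥ a) for a ≥ 0. Since B_t ~ N(0, t), P(B_t ≥ 0.64) = 1 − Φ(0.64/√t) = 1 − Φ(0.64/√5.69) = 1 − Φ(0.2683). So
  P(M_{5.69} ≥ 0.64) = 2(1 − Φ(0.2683)) ≈ 0.7885.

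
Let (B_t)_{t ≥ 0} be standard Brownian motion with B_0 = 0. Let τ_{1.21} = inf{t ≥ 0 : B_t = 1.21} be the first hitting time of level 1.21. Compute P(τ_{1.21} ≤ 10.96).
P(τ_{1.21} ≤ 10.96) = 2(1 − Φ(1.21/√10.96)) = 2(1 − Φ(0.3655)) ≈ 0.7147

By the reflection principle for standard BM, P(τ_b ≤ t) = 2 · P(B_t ≥ b). Since B_t ~ N(0, t), P(B_t ≥ 1.21) = 1 − Φ(1.21/√t) = 1 − Φ(1.21/√10.96) = 1 − Φ(0.3655) ≈ 0.35737. Doubling: P(τ_{1.21} ≤ 10.96) ≈ 2 · 0.35737 = 0.71474 ≈ 0.7147.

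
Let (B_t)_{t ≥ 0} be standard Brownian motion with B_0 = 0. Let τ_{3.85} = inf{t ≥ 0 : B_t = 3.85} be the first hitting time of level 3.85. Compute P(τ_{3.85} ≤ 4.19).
P(τ_{3.85} ≤ 4.19) = 2(1 − Φ(3.85/√4.19)) = 2(1 − Φ(1.8808)) ≈ 0.0600

By the reflection principle for standard BM, P(τ_b ≤ t) = 2 · P(B_t ≥ b). Since B_t ~ N(0, t), P(B_t ≥ 3.85) = 1 − Φ(3.85/√t) = 1 − Φ(3.85/√4.19) = 1 − Φ(1.8808) ≈ 0.03000. Doubling: P(τ_{3.85} ≤ 4.19) ≈ 2 · 0.03000 = 0.06000 ≈ 0.0600.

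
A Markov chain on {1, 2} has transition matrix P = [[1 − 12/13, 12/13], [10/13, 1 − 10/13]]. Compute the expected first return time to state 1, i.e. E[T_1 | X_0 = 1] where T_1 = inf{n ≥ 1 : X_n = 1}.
E[T_1 | X_0 = 1] = 1/π_1 = 11/5

For an irreducible recurrent Markov chain with stationary distribution π, E[T_i | X_0 = i] = 1/π_i (Kac's formula). Here π_1 = (10/13)/(12/13 + 10/13) = (10/13)/(22/13) = 5/11, so E[T_1 | X_0 = 1] = 1/π_1 = (12/13 + 10/13)/(10/13) = (22/13)/(10/13) = 11/5.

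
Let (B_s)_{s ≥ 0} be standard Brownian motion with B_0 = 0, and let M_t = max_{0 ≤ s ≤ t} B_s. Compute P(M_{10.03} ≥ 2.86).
P(M_{10.03} ≥ 2.86) = 2·P(B_{10.03} ≥ 2.86) = 2(1 − Φ(2.86/√10.03)) ≈ 0.3665

By the reflection principle for Brownian motion, P(M_t ≥ a) = 2 · P(B_t ≥ a) for a ≥ 0. Since B_t ~ N(0, t), P(B_t ≥ 2.86) = 1 − Φ(2.86/√t) = 1 − Φ(2.86/√10.03) = 1 − Φ(0.9031). So
  P(M_{10.03} ≥ 2.86) = 2(1 − Φ(0.9031)) ≈ 0.3665.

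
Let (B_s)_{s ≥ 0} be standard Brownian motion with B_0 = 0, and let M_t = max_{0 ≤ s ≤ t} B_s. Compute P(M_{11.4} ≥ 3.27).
P(M_{11.4} ≥ 3.27) = 2·P(B_{11.4} ≥ 3.27) = 2(1 − Φ(3.27/√11.4)) ≈ 0.3328

By the reflection principle for Brownian motion, P(M_t ≥ a) = 2 · P(B_t ≥ a) for a ≥ 0. Since B_t ~ N(0, t), P(B_t ≥ 3.27) = 1 − Φ(3.27/√t) = 1 − Φ(3.27/√11.4) = 1 − Φ(0.9685). So
  P(M_{11.4} ≥ 3.27) = 2(1 − Φ(0.9685)) ≈ 0.3328.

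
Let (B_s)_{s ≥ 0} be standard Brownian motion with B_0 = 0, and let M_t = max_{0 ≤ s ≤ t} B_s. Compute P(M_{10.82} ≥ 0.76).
P(M_{10.82} ≥ 0.76) = 2·P(B_{10.82} ≥ 0.76) = 2(1 − Φ(0.76/√10.82)) ≈ 0.8173

By the reflection principle for Brownian motion, P(M_t ≥ a) = 2 · P(B_t ≥ a) for a ≥ 0. Since B_t ~ N(0, t), P(B_t ≥ 0.76) = 1 − Φ(0.76/√t) = 1 − Φ(0.76/√10.82) = 1 − Φ(0.2310). So
  P(M_{10.82} ≥ 0.76) = 2(1 − Φ(0.2310)) ≈ 0.8173.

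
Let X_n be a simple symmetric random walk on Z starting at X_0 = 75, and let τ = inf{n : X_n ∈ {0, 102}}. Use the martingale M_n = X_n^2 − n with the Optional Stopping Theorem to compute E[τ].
E[τ] = 2025

M_n = X_n^2 − n is a martingale (since E[X_{n+1}^2 | F_n] = X_n^2 + 1). By OST (τ has finite mean in a bounded region), E[M_τ] = E[M_0] = X_0^2 − 0 = 75^2 = 5625. Also E[M_τ] = E[X_τ^2] − E[τ]. The walk exits at 0 or 102, with P(hit 102 first) = 75/102, so E[X_τ^2] = 102^2 · 75/102 + 0 = 7650. Thus E[τ] = E[X_τ^2] − E[M_τ] = 7650 − 5625 = 2025 = 75(102 − 75) = 2025.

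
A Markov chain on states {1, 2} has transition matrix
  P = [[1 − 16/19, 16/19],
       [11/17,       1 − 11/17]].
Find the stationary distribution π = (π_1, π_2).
π_1 = 209/481, π_2 = 272/481

Solve πP = π with π_1 + π_2 = 1. From πP = π: π_1 · (1 − 16/19) + π_2 · 11/17 = π_1 ⇒ π_2 · 11/17 = π_1 · 16/19 ⇒ π_2/π_1 = (16/19)/(11/17) = 272/209. Together with π_1 + π_2 = 1:
  π_1 = (11/17)/(16/19 + 11/17) = (11/17)/(481/323) = 209/481,
  π_2 = (16/19)/(16/19 + 11/17) = (16/19)/(481/323) = 272/481.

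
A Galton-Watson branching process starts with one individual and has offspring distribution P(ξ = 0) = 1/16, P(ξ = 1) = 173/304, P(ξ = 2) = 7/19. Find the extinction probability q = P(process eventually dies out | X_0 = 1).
q = 19/112

The pgf is f(s) = 1/16 + 173/304·s + 7/19·s². The extinction probability q is the smallest fixed point of f in [0, 1]. Setting s = f(s):
  7/19·s² + (173/304 − 1)·s + 1/16 = 0
  7/19·s² − (1/16 + 7/19)·s + 1/16 = 0
which factors as (s − 1)·(7/19·s − 1/16) = 0, giving roots s = 1 and s = (1/16)/(7/19) = 19/112.
Mean offspring μ = 173/304 + 2·7/19 = 397/304 > 1 (supercritical), so q < 1. The extinction probability is the smaller root: q = (1/16)/(7/19) = 19/112.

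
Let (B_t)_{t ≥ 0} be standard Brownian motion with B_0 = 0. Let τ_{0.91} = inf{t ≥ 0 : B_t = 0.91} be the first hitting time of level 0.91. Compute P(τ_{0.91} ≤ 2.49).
P(τ_{0.91} ≤ 2.49) = 2(1 − Φ(0.91/√2.49)) = 2(1 − Φ(0.5767)) ≈ 0.5641

By the reflection principle for standard BM, P(τ_b ≤ t) = 2 · P(B_t ≥ b). Since B_t ~ N(0, t), P(B_t ≥ 0.91) = 1 − Φ(0.91/√t) = 1 − Φ(0.91/√2.49) = 1 − Φ(0.5767) ≈ 0.28207. Doubling: P(τ_{0.91} ≤ 2.49) ≈ 2 · 0.28207 = 0.56414 ≈ 0.5641.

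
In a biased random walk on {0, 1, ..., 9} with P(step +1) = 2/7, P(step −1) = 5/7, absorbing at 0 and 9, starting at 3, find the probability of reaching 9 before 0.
P(hit 9 before 0) = (1 − (5/2)^3) / (1 − (5/2)^9) = 64/16689

Let u_k denote P(reach 9 before 0 | start at k). Boundary: u_0 = 0, u_9 = 1. Recurrence: u_k = 2/7·u_{k+1} + 5/7·u_{k-1} for 1 ≤ k ≤ 8. Try u_k = A + B·r^k with r = q/p = (5/7)/(2/7) = 5/2. Substitution satisfies the recurrence; boundary conditions give:
  u_k = (1 − r^k) / (1 − r^N) = (1 − (5/2)^3) / (1 − (5/2)^9) = 64/16689.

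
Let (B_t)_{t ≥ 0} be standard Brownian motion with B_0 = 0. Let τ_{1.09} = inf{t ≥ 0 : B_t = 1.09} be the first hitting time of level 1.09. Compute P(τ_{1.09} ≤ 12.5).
P(τ_{1.09} ≤ 12.5) = 2(1 − Φ(1.09/√12.5)) = 2(1 − Φ(0.3083)) ≈ 0.7579

By the reflection principle for standard BM, P(τ_b ≤ t) = 2 · P(B_t ≥ b). Since B_t ~ N(0, t), P(B_t ≥ 1.09) = 1 − Φ(1.09/√t) = 1 − Φ(1.09/√12.5) = 1 − Φ(0.3083) ≈ 0.37893. Doubling: P(τ_{1.09} ≤ 12.5) ≈ 2 · 0.37893 = 0.75786 ≈ 0.7579.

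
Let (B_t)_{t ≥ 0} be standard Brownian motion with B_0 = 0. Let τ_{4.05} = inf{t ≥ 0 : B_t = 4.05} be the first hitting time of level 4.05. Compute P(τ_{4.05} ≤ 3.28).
P(τ_{4.05} ≤ 3.28) = 2(1 − Φ(4.05/√3.28)) = 2(1 − Φ(2.2362)) ≈ 0.0253

By the reflection principle for standard BM, P(τ_b ≤ t) = 2 · P(B_t ≥ b). Since B_t ~ N(0, t), P(B_t ≥ 4.05) = 1 − Φ(4.05/√t) = 1 − Φ(4.05/√3.28) = 1 − Φ(2.2362) ≈ 0.01267. Doubling: P(τ_{4.05} ≤ 3.28) ≈ 2 · 0.01267 = 0.02534 ≈ 0.0253.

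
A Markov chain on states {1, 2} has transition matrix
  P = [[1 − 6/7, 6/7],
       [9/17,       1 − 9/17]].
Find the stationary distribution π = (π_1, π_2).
π_1 = 21/55, π_2 = 34/55

Solve πP = π with π_1 + π_2 = 1. From πP = π: π_1 · (1 − 6/7) + π_2 · 9/17 = π_1 ⇒ π_2 · 9/17 = π_1 · 6/7 ⇒ π_2/π_1 = (6/7)/(9/17) = 34/21. Together with π_1 + π_2 = 1:
  π_1 = (9/17)/(6/7 + 9/17) = (9/17)/(165/119) = 21/55,
  π_2 = (6/7)/(6/7 + 9/17) = (6/7)/(165/119) = 34/55.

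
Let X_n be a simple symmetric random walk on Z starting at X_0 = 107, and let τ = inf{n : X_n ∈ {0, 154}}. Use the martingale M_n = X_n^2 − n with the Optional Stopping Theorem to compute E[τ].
E[τ] = 5029

M_n = X_n^2 − n is a martingale (since E[X_{n+1}^2 | F_n] = X_n^2 + 1). By OST (τ has finite mean in a bounded region), E[M_τ] = E[M_0] = X_0^2 − 0 = 107^2 = 11449. Also E[M_τ] = E[X_τ^2] − E[τ]. The walk exits at 0 or 154, with P(hit 154 first) = 107/154, so E[X_τ^2] = 154^2 · 107/154 + 0 = 16478. Thus E[τ] = E[X_τ^2] − E[M_τ] = 16478 − 11449 = 5029 = 107(154 − 107) = 5029.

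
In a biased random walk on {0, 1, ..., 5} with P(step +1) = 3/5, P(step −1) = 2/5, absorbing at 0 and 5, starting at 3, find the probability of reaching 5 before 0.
P(hit 5 before 0) = (1 − (2/3)^3) / (1 − (2/3)^5) = 171/211

Let u_k denote P(reach 5 before 0 | start at k). Boundary: u_0 = 0, u_5 = 1. Recurrence: u_k = 3/5·u_{k+1} + 2/5·u_{k-1} for 1 ≤ k ≤ 4. Try u_k = A + B·r^k with r = q/p = (2/5)/(3/5) = 2/3. Substitution satisfies the recurrence; boundary conditions give:
  u_k = (1 − r^k) / (1 − r^N) = (1 − (2/3)^3) / (1 − (2/3)^5) = 171/211.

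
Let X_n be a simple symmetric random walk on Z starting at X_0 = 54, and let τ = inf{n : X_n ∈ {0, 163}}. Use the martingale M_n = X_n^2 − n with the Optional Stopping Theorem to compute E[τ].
E[τ] = 5886

M_n = X_n^2 − n is a martingale (since E[X_{n+1}^2 | F_n] = X_n^2 + 1). By OST (τ has finite mean in a bounded region), E[M_τ] = E[M_0] = X_0^2 − 0 = 54^2 = 2916. Also E[M_τ] = E[X_τ^2] − E[τ]. The walk exits at 0 or 163, with P(hit 163 first) = 54/163, so E[X_τ^2] = 163^2 · 54/163 + 0 = 8802. Thus E[τ] = E[X_τ^2] − E[M_τ] = 8802 − 2916 = 5886 = 54(163 − 54) = 5886.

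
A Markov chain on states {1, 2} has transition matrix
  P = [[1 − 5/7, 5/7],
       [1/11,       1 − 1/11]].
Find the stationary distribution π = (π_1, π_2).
π_1 = 7/62, π_2 = 55/62

Solve πP = π with π_1 + π_2 = 1. From πP = π: π_1 · (1 − 5/7) + π_2 · 1/11 = π_1 ⇒ π_2 · 1/11 = π_1 · 5/7 ⇒ π_2/π_1 = (5/7)/(1/11) = 55/7. Together with π_1 + π_2 = 1:
  π_1 = (1/11)/(5/7 + 1/11) = (1/11)/(62/77) = 7/62,
  π_2 = (5/7)/(5/7 + 1/11) = (5/7)/(62/77) = 55/62.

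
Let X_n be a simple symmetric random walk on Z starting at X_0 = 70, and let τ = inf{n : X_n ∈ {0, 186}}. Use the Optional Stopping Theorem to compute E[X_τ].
E[X_τ] = 70

X_n is a martingale and τ is a bounded-mean stopping time (indeed τ is finite a.s. with bounded expectation since the walk is in a bounded region). By the OST, E[X_τ] = E[X_0] = 70. Equivalently: E[X_τ] = 186 · P(hit 186 first) + 0 · P(hit 0 first) = 186 · (70/186) = 70.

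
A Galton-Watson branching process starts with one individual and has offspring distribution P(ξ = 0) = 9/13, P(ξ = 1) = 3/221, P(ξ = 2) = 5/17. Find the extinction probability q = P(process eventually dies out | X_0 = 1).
q = 1

Mean offspring μ = 0·9/13 + 1·3/221 + 2·5/17 = 133/221 ≤ 1. For μ ≤ 1 with offspring not concentrated at 1, the Galton-Watson process goes extinct almost surely, so q = 1.
(Algebraic check: The pgf is f(s) = 9/13 + 3/221·s + 5/17·s². The extinction probability q is the smallest fixed point of f in [0, 1]. Setting s = f(s):
  5/17·s² + (3/221 − 1)·s + 9/13 = 0
  5/17·s² − (9/13 + 5/17)·s + 9/13 = 0
which factors as (s − 1)·(5/17·s − 9/13) = 0, giving roots s = 1 and s = (9/13)/(5/17) = 153/65. Since 153/65 ≥ 1, the smallest root in [0, 1] is s = 1.)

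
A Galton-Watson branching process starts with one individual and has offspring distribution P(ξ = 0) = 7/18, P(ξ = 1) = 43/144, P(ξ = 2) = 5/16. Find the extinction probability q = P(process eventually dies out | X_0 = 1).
q = 1

Mean offspring μ = 0·7/18 + 1·43/144 + 2·5/16 = 133/144 ≤ 1. For μ ≤ 1 with offspring not concentrated at 1, the Galton-Watson process goes extinct almost surely, so q = 1.
(Algebraic check: The pgf is f(s) = 7/18 + 43/144·s + 5/16·s². The extinction probability q is the smallest fixed point of f in [0, 1]. Setting s = f(s):
  5/16·s² + (43/144 − 1)·s + 7/18 = 0
  5/16·s² − (7/18 + 5/16)·s + 7/18 = 0
which factors as (s − 1)·(5/16·s − 7/18) = 0, giving roots s = 1 and s = (7/18)/(5/16) = 56/45. Since 56/45 ≥ 1, the smallest root in [0, 1] is s = 1.)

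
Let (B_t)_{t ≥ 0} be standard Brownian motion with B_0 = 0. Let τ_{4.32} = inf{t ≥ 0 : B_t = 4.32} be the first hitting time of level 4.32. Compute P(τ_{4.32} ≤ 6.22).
P(τ_{4.32} ≤ 6.22) = 2(1 − Φ(4.32/√6.22)) = 2(1 − Φ(1.7322)) ≈ 0.0832

By the reflection principle for standard BM, P(τ_b ≤ t) = 2 · P(B_t ≥ b). Since B_t ~ N(0, t), P(B_t ≥ 4.32) = 1 − Φ(4.32/√t) = 1 − Φ(4.32/√6.22) = 1 − Φ(1.7322) ≈ 0.04162. Doubling: P(τ_{4.32} ≤ 6.22) ≈ 2 · 0.04162 = 0.08324 ≈ 0.0832.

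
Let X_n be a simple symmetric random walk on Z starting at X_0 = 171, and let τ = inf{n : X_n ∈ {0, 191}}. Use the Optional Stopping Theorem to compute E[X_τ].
E[X_τ] = 171

X_n is a martingale and τ is a bounded-mean stopping time (indeed τ is finite a.s. with bounded expectation since the walk is in a bounded region). By the OST, E[X_τ] = E[X_0] = 171. Equivalently: E[X_τ] = 191 · P(hit 191 first) + 0 · P(hit 0 first) = 191 · (171/191) = 171.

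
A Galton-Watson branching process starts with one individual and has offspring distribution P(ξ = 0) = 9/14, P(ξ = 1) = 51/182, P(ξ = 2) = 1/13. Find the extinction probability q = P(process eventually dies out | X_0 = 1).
q = 1

Mean offspring μ = 0·9/14 + 1·51/182 + 2·1/13 = 79/182 ≤ 1. For μ ≤ 1 with offspring not concentrated at 1, the Galton-Watson process goes extinct almost surely, so q = 1.
(Algebraic check: The pgf is f(s) = 9/14 + 51/182·s + 1/13·s². The extinction probability q is the smallest fixed point of f in [0, 1]. Setting s = f(s):
  1/13·s² + (51/182 − 1)·s + 9/14 = 0
  1/13·s² − (9/14 + 1/13)·s + 9/14 = 0
which factors as (s − 1)·(1/13·s − 9/14) = 0, giving roots s = 1 and s = (9/14)/(1/13) = 117/14. Since 117/14 ≥ 1, the smallest root in [0, 1] is s = 1.)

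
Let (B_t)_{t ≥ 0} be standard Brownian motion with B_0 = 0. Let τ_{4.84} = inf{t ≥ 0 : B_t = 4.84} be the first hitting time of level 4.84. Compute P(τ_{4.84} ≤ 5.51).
P(τ_{4.84} ≤ 5.51) = 2(1 − Φ(4.84/√5.51)) = 2(1 − Φ(2.0619)) ≈ 0.0392

By the reflection principle for standard BM, P(τ_b ≤ t) = 2 · P(B_t ≥ b). Since B_t ~ N(0, t), P(B_t ≥ 4.84) = 1 − Φ(4.84/√t) = 1 − Φ(4.84/√5.51) = 1 − Φ(2.0619) ≈ 0.01961. Doubling: P(τ_{4.84} ≤ 5.51) ≈ 2 · 0.01961 = 0.03922 ≈ 0.0392.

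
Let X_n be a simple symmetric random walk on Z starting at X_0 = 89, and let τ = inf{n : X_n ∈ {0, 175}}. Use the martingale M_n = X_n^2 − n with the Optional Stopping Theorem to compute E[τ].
E[τ] = 7654

M_n = X_n^2 − n is a martingale (since E[X_{n+1}^2 | F_n] = X_n^2 + 1). By OST (τ has finite mean in a bounded region), E[M_τ] = E[M_0] = X_0^2 − 0 = 89^2 = 7921. Also E[M_τ] = E[X_τ^2] − E[τ]. The walk exits at 0 or 175, with P(hit 175 first) = 89/175, so E[X_τ^2] = 175^2 · 89/175 + 0 = 15575. Thus E[τ] = E[X_τ^2] − E[M_τ] = 15575 − 7921 = 7654 = 89(175 − 89) = 7654.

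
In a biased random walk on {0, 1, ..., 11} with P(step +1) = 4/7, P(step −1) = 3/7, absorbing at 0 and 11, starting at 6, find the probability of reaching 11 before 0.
P(hit 11 before 0) = (1 − (3/4)^6) / (1 − (3/4)^11) = 3447808/4017157

Let u_k denote P(reach 11 before 0 | start at k). Boundary: u_0 = 0, u_11 = 1. Recurrence: u_k = 4/7·u_{k+1} + 3/7·u_{k-1} for 1 ≤ k ≤ 10. Try u_k = A + B·r^k with r = q/p = (3/7)/(4/7) = 3/4. Substitution satisfies the recurrence; boundary conditions give:
  u_k = (1 − r^k) / (1 − r^N) = (1 − (3/4)^6) / (1 − (3/4)^11) = 3447808/4017157.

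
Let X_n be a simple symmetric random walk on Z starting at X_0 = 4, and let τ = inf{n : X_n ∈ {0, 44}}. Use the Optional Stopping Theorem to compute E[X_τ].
E[X_τ] = 4

X_n is a martingale and τ is a bounded-mean stopping time (indeed τ is finite a.s. with bounded expectation since the walk is in a bounded region). By the OST, E[X_τ] = E[X_0] = 4. Equivalently: E[X_τ] = 44 · P(hit 44 first) + 0 · P(hit 0 first) = 44 · (4/44) = 4.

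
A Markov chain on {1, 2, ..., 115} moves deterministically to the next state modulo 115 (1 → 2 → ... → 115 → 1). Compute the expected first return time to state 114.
E[T_114 | X_0 = 114] = 115

The chain cycles deterministically, so starting at state 114 it returns in exactly 115 steps. Equivalently, the stationary distribution is uniform π_j = 1/115 for every state j, so by Kac's formula E[T_114] = 1/π_114 = 115.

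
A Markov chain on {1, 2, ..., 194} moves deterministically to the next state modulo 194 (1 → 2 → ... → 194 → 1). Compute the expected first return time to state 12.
E[T_12 | X_0 = 12] = 194

The chain cycles deterministically, so starting at state 12 it returns in exactly 194 steps. Equivalently, the stationary distribution is uniform π_j = 1/194 for every state j, so by Kac's formula E[T_12] = 1/π_12 = 194.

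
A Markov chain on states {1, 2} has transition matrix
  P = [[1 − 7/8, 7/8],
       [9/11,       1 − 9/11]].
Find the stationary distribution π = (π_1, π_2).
π_1 = 72/149, π_2 = 77/149

Solve πP = π with π_1 + π_2 = 1. From πP = π: π_1 · (1 − 7/8) + π_2 · 9/11 = π_1 ⇒ π_2 · 9/11 = π_1 · 7/8 ⇒ π_2/π_1 = (7/8)/(9/11) = 77/72. Together with π_1 + π_2 = 1:
  π_1 = (9/11)/(7/8 + 9/11) = (9/11)/(149/88) = 72/149,
  π_2 = (7/8)/(7/8 + 9/11) = (7/8)/(149/88) = 77/149.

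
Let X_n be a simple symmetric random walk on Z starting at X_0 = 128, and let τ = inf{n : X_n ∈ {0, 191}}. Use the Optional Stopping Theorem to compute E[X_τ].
E[X_τ] = 128

X_n is a martingale and τ is a bounded-mean stopping time (indeed τ is finite a.s. with bounded expectation since the walk is in a bounded region). By the OST, E[X_τ] = E[X_0] = 128. Equivalently: E[X_τ] = 191 · P(hit 191 first) + 0 · P(hit 0 first) = 191 · (128/191) = 128.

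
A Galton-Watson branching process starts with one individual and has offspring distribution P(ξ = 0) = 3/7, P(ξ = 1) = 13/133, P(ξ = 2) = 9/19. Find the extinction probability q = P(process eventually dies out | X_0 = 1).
q = 19/21

The pgf is f(s) = 3/7 + 13/133·s + 9/19·s². The extinction probability q is the smallest fixed point of f in [0, 1]. Setting s = f(s):
  9/19·s² + (13/133 − 1)·s + 3/7 = 0
  9/19·s² − (3/7 + 9/19)·s + 3/7 = 0
which factors as (s − 1)·(9/19·s − 3/7) = 0, giving roots s = 1 and s = (3/7)/(9/19) = 19/21.
Mean offspring μ = 13/133 + 2·9/19 = 139/133 > 1 (supercritical), so q < 1. The extinction probability is the smaller root: q = (3/7)/(9/19) = 19/21.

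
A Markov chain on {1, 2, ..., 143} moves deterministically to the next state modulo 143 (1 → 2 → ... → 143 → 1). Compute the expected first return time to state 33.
E[T_33 | X_0 = 33] = 143

The chain cycles deterministically, so starting at state 33 it returns in exactly 143 steps. Equivalently, the stationary distribution is uniform π_j = 1/143 for every state j, so by Kac's formula E[T_33] = 1/π_33 = 143.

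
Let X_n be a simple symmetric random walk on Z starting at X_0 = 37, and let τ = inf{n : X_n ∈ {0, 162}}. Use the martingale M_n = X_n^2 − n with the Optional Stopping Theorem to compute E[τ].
E[τ] = 4625

M_n = X_n^2 − n is a martingale (since E[X_{n+1}^2 | F_n] = X_n^2 + 1). By OST (τ has finite mean in a bounded region), E[M_τ] = E[M_0] = X_0^2 − 0 = 37^2 = 1369. Also E[M_τ] = E[X_τ^2] − E[τ]. The walk exits at 0 or 162, with P(hit 162 first) = 37/162, so E[X_τ^2] = 162^2 · 37/162 + 0 = 5994. Thus E[τ] = E[X_τ^2] − E[M_τ] = 5994 − 1369 = 4625 = 37(162 − 37) = 4625.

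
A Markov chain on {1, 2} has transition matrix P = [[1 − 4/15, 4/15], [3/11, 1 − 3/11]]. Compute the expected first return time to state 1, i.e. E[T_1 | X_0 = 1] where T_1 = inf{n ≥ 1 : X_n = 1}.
E[T_1 | X_0 = 1] = 1/π_1 = 89/45

For an irreducible recurrent Markov chain with stationary distribution π, E[T_i | X_0 = i] = 1/π_i (Kac's formula). Here π_1 = (3/11)/(4/15 + 3/11) = (3/11)/(89/165) = 45/89, so E[T_1 | X_0 = 1] = 1/π_1 = (4/15 + 3/11)/(3/11) = (89/165)/(3/11) = 89/45.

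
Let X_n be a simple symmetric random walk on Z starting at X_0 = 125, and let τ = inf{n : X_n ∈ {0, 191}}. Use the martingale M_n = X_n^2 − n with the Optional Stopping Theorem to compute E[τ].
E[τ] = 8250

M_n = X_n^2 − n is a martingale (since E[X_{n+1}^2 | F_n] = X_n^2 + 1). By OST (τ has finite mean in a bounded region), E[M_τ] = E[M_0] = X_0^2 − 0 = 125^2 = 15625. Also E[M_τ] = E[X_τ^2] − E[τ]. The walk exits at 0 or 191, with P(hit 191 first) = 125/191, so E[X_τ^2] = 191^2 · 125/191 + 0 = 23875. Thus E[τ] = E[X_τ^2] − E[M_τ] = 23875 − 15625 = 8250 = 125(191 − 125) = 8250.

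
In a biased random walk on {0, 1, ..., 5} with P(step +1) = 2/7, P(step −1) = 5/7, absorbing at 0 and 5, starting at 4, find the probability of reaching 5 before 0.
P(hit 5 before 0) = (1 − (5/2)^4) / (1 − (5/2)^5) = 406/1031

Let u_k denote P(reach 5 before 0 | start at k). Boundary: u_0 = 0, u_5 = 1. Recurrence: u_k = 2/7·u_{k+1} + 5/7·u_{k-1} for 1 ≤ k ≤ 4. Try u_k = A + B·r^k with r = q/p = (5/7)/(2/7) = 5/2. Substitution satisfies the recurrence; boundary conditions give:
  u_k = (1 − r^k) / (1 − r^N) = (1 − (5/2)^4) / (1 − (5/2)^5) = 406/1031.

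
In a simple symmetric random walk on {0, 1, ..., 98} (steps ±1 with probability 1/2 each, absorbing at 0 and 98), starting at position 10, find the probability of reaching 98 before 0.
P(hit 98 before 0) = 10/98 = 5/49

Let u_k = P(hit 98 before 0 | start at k). Then u_0 = 0, u_98 = 1, and u_k = u_{k-1}/2 + u_{k+1}/2 for 1 ≤ k ≤ 97. This harmonic recurrence is solved by u_k = k/98, giving u_10 = 10/98 = 5/49.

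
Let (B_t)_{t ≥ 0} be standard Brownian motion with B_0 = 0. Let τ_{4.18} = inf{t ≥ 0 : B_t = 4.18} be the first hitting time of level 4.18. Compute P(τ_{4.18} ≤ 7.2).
P(τ_{4.18} ≤ 7.2) = 2(1 − Φ(4.18/√7.2)) = 2(1 − Φ(1.5578)) ≈ 0.1193

By the reflection principle for standard BM, P(τ_b ≤ t) = 2 · P(B_t ≥ b). Since B_t ~ N(0, t), P(B_t ≥ 4.18) = 1 − Φ(4.18/√t) = 1 − Φ(4.18/√7.2) = 1 − Φ(1.5578) ≈ 0.05964. Doubling: P(τ_{4.18} ≤ 7.2) ≈ 2 · 0.05964 = 0.11928 ≈ 0.1193.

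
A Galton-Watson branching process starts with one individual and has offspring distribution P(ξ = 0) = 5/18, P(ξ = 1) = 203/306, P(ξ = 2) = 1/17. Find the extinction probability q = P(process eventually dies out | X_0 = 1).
q = 1

Mean offspring μ = 0·5/18 + 1·203/306 + 2·1/17 = 239/306 ≤ 1. For μ ≤ 1 with offspring not concentrated at 1, the Galton-Watson process goes extinct almost surely, so q = 1.
(Algebraic check: The pgf is f(s) = 5/18 + 203/306·s + 1/17·s². The extinction probability q is the smallest fixed point of f in [0, 1]. Setting s = f(s):
  1/17·s² + (203/306 − 1)·s + 5/18 = 0
  1/17·s² − (5/18 + 1/17)·s + 5/18 = 0
which factors as (s − 1)·(1/17·s − 5/18) = 0, giving roots s = 1 and s = (5/18)/(1/17) = 85/18. Since 85/18 ≥ 1, the smallest root in [0, 1] is s = 1.)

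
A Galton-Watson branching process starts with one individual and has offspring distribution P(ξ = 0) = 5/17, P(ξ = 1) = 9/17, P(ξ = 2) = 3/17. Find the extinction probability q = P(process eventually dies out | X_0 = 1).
q = 1

Mean offspring μ = 0·5/17 + 1·9/17 + 2·3/17 = 15/17 ≤ 1. For μ ≤ 1 with offspring not concentrated at 1, the Galton-Watson process goes extinct almost surely, so q = 1.
(Algebraic check: The pgf is f(s) = 5/17 + 9/17·s + 3/17·s². The extinction probability q is the smallest fixed point of f in [0, 1]. Setting s = f(s):
  3/17·s² + (9/17 − 1)·s + 5/17 = 0
  3/17·s² − (5/17 + 3/17)·s + 5/17 = 0
which factors as (s − 1)·(3/17·s − 5/17) = 0, giving roots s = 1 and s = (5/17)/(3/17) = 5/3. Since 5/3 ≥ 1, the smallest root in [0, 1] is s = 1.)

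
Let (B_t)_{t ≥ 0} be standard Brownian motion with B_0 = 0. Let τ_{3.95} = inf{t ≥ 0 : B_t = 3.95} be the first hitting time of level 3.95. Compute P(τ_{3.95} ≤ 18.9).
P(τ_{3.95} ≤ 18.9) = 2(1 − Φ(3.95/√18.9)) = 2(1 − Φ(0.9086)) ≈ 0.3636

By the reflection principle for standard BM, P(τ_b ≤ t) = 2 · P(B_t ≥ b). Since B_t ~ N(0, t), P(B_t ≥ 3.95) = 1 − Φ(3.95/√t) = 1 − Φ(3.95/√18.9) = 1 − Φ(0.9086) ≈ 0.18178. Doubling: P(τ_{3.95} ≤ 18.9) ≈ 2 · 0.18178 = 0.36356 ≈ 0.3636.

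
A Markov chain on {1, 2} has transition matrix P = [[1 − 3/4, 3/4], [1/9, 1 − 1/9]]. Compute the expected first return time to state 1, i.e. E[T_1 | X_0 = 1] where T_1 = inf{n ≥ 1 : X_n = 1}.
E[T_1 | X_0 = 1] = 1/π_1 = 31/4

For an irreducible recurrent Markov chain with stationary distribution π, E[T_i | X_0 = i] = 1/π_i (Kac's formula). Here π_1 = (1/9)/(3/4 + 1/9) = (1/9)/(31/36) = 4/31, so E[T_1 | X_0 = 1] = 1/π_1 = (3/4 + 1/9)/(1/9) = (31/36)/(1/9) = 31/4.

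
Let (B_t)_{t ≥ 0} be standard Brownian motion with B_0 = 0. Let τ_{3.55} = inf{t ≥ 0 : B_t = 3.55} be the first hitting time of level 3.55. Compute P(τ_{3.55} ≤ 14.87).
P(τ_{3.55} ≤ 14.87) = 2(1 − Φ(3.55/√14.87)) = 2(1 − Φ(0.9206)) ≈ 0.3573

By the reflection principle for standard BM, P(τ_b ≤ t) = 2 · P(B_t ≥ b). Since B_t ~ N(0, t), P(B_t ≥ 3.55) = 1 − Φ(3.55/√t) = 1 − Φ(3.55/√14.87) = 1 − Φ(0.9206) ≈ 0.17863. Doubling: P(τ_{3.55} ≤ 14.87) ≈ 2 · 0.17863 = 0.35726 ≈ 0.3573.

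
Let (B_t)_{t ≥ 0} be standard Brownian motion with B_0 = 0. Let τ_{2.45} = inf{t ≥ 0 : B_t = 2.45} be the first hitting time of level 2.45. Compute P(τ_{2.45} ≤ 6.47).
P(τ_{2.45} ≤ 6.47) = 2(1 − Φ(2.45/√6.47)) = 2(1 − Φ(0.9632)) ≈ 0.3354

By the reflection principle for standard BM, P(τ_b ≤ t) = 2 · P(B_t ≥ b). Since B_t ~ N(0, t), P(B_t ≥ 2.45) = 1 − Φ(2.45/√t) = 1 − Φ(2.45/√6.47) = 1 − Φ(0.9632) ≈ 0.16772. Doubling: P(τ_{2.45} ≤ 6.47) ≈ 2 · 0.16772 = 0.33544 ≈ 0.3354.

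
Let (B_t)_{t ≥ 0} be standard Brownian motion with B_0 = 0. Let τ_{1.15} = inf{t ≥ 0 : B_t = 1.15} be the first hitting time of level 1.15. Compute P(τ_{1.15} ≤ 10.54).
P(τ_{1.15} ≤ 10.54) = 2(1 − Φ(1.15/√10.54)) = 2(1 − Φ(0.3542)) ≈ 0.7232

By the reflection principle for standard BM, P(τ_b ≤ t) = 2 · P(B_t ≥ b). Since B_t ~ N(0, t), P(B_t ≥ 1.15) = 1 − Φ(1.15/√t) = 1 − Φ(1.15/√10.54) = 1 − Φ(0.3542) ≈ 0.36159. Doubling: P(τ_{1.15} ≤ 10.54) ≈ 2 · 0.36159 = 0.72318 ≈ 0.7232.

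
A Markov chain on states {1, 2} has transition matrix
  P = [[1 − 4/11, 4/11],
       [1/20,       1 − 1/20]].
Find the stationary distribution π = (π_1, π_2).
π_1 = 11/91, π_2 = 80/91

Solve πP = π with π_1 + π_2 = 1. From πP = π: π_1 · (1 − 4/11) + π_2 · 1/20 = π_1 ⇒ π_2 · 1/20 = π_1 · 4/11 ⇒ π_2/π_1 = (4/11)/(1/20) = 80/11. Together with π_1 + π_2 = 1:
  π_1 = (1/20)/(4/11 + 1/20) = (1/20)/(91/220) = 11/91,
  π_2 = (4/11)/(4/11 + 1/20) = (4/11)/(91/220) = 80/91.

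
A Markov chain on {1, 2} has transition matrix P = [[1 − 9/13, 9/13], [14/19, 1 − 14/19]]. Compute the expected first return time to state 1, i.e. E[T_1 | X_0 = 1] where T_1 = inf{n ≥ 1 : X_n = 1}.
E[T_1 | X_0 = 1] = 1/π_1 = 353/182

For an irreducible recurrent Markov chain with stationary distribution π, E[T_i | X_0 = i] = 1/π_i (Kac's formula). Here π_1 = (14/19)/(9/13 + 14/19) = (14/19)/(353/247) = 182/353, so E[T_1 | X_0 = 1] = 1/π_1 = (9/13 + 14/19)/(14/19) = (353/247)/(14/19) = 353/182.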